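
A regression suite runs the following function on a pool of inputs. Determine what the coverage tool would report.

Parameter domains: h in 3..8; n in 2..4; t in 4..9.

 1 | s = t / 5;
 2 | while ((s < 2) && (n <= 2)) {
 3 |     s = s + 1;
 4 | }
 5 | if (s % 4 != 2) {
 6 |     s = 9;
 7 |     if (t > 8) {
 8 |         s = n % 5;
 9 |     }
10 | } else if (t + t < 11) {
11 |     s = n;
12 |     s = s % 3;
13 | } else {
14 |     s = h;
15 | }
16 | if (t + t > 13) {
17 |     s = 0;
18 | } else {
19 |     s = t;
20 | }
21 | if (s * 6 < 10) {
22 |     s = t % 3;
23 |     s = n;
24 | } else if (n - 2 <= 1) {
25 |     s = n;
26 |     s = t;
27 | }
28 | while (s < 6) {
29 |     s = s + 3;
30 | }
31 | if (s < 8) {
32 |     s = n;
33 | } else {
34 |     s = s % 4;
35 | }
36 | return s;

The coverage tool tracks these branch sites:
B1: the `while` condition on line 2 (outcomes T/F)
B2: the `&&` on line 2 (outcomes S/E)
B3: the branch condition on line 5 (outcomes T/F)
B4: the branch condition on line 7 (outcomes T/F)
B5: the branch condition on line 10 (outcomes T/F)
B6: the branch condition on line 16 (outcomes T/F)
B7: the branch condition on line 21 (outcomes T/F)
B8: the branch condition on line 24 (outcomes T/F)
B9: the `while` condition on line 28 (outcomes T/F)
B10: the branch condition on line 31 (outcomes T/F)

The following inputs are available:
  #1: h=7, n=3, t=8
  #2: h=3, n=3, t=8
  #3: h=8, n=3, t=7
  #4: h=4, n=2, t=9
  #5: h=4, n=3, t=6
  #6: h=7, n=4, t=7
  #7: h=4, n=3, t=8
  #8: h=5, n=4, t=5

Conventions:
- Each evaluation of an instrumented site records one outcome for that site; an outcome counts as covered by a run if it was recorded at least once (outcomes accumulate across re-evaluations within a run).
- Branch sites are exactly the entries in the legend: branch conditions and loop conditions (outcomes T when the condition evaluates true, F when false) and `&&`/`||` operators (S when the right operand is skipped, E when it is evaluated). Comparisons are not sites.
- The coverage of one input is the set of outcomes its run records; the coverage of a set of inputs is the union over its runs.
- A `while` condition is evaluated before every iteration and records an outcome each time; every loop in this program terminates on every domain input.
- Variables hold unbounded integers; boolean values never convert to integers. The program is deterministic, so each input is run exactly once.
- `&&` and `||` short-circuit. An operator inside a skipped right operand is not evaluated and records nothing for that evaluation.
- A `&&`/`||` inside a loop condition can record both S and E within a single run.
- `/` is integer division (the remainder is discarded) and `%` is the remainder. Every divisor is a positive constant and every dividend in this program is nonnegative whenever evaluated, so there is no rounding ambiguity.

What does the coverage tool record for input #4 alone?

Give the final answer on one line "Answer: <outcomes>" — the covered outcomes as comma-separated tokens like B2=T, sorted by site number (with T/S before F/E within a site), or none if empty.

Simulating input #4 (h=4, n=2, t=9) step by step:
  B2->E, B1->T, B2->S, B1->F, B3->F, B5->F, B6->T, B7->T, B9->T, B9->T
  B9->F, B10->F
distinct outcomes covered: B1=T, B1=F, B2=S, B2=E, B3=F, B5=F, B6=T, B7=T, B9=T, B9=F, B10=F

Answer: B1=T, B1=F, B2=S, B2=E, B3=F, B5=F, B6=T, B7=T, B9=T, B9=F, B10=F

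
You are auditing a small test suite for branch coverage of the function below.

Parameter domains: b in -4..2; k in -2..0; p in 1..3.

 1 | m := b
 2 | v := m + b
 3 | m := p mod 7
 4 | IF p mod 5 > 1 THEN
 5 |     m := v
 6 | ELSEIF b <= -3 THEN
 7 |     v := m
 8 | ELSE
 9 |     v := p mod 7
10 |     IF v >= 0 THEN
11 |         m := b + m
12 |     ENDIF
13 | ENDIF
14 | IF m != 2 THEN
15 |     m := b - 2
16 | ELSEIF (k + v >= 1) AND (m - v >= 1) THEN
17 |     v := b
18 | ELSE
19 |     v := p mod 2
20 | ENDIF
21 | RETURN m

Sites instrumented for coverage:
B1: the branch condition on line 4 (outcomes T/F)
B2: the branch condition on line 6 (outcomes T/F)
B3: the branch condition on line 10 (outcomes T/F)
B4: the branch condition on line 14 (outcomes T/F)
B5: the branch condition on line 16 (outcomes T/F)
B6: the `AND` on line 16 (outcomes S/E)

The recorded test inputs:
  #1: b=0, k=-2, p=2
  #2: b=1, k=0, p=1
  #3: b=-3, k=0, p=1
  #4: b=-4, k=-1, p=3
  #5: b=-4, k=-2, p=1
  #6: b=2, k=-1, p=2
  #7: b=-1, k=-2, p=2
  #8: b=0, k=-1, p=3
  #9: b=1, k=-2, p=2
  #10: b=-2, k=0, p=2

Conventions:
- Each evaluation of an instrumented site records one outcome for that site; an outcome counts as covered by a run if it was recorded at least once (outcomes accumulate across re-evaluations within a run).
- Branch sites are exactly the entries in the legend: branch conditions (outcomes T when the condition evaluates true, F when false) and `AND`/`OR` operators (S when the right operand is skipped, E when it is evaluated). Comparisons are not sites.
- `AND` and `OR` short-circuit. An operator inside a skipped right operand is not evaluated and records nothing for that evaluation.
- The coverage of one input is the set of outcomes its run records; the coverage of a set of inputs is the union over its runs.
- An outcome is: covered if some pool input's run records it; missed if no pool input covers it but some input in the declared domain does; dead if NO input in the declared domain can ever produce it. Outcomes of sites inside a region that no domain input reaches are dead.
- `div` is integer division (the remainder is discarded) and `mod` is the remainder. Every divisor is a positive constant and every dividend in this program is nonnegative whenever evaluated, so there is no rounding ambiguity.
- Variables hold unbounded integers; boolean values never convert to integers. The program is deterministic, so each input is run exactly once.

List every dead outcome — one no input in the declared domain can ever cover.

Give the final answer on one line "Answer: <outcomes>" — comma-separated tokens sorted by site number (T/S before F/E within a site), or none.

running all 63 domain inputs and tallying outcomes:
  B3=F: never recorded by any domain input -> dead
  reachable outcomes have witnesses, e.g. B1=T (e.g. b=-4, k=-2, p=2), B1=F (e.g. b=-4, k=-2, p=1), B2=T (e.g. b=-4, k=-2, p=1), B2=F (e.g. b=-2, k=-2, p=1)

Answer: B3=F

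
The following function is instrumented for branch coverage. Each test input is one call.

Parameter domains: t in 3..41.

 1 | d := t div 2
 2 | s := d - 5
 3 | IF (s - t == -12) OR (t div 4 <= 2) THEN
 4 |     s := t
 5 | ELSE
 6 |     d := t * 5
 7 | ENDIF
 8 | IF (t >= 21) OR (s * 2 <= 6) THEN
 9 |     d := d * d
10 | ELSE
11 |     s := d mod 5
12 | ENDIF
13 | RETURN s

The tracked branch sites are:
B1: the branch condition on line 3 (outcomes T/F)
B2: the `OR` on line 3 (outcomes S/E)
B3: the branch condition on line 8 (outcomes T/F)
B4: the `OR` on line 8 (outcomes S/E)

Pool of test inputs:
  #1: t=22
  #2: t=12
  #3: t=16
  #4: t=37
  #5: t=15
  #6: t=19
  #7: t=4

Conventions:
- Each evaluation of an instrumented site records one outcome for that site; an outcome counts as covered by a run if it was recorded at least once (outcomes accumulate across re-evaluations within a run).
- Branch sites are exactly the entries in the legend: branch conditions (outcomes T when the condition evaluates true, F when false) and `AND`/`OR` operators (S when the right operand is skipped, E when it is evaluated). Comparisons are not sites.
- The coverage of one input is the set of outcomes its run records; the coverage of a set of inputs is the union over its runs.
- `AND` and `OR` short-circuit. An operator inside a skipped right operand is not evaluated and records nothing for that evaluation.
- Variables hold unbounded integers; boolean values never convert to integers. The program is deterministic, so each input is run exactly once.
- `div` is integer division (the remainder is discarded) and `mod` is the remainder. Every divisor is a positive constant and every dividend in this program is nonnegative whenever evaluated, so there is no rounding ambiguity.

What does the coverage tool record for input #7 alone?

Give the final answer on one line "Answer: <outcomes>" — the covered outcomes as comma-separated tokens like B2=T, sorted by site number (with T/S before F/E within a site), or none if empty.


Simulating input #7 (t=4) step by step:
  B2->E, B1->T, B4->E, B3->F
distinct outcomes covered: B1=T, B2=E, B3=F, B4=E
Answer: B1=T, B2=E, B3=F, B4=E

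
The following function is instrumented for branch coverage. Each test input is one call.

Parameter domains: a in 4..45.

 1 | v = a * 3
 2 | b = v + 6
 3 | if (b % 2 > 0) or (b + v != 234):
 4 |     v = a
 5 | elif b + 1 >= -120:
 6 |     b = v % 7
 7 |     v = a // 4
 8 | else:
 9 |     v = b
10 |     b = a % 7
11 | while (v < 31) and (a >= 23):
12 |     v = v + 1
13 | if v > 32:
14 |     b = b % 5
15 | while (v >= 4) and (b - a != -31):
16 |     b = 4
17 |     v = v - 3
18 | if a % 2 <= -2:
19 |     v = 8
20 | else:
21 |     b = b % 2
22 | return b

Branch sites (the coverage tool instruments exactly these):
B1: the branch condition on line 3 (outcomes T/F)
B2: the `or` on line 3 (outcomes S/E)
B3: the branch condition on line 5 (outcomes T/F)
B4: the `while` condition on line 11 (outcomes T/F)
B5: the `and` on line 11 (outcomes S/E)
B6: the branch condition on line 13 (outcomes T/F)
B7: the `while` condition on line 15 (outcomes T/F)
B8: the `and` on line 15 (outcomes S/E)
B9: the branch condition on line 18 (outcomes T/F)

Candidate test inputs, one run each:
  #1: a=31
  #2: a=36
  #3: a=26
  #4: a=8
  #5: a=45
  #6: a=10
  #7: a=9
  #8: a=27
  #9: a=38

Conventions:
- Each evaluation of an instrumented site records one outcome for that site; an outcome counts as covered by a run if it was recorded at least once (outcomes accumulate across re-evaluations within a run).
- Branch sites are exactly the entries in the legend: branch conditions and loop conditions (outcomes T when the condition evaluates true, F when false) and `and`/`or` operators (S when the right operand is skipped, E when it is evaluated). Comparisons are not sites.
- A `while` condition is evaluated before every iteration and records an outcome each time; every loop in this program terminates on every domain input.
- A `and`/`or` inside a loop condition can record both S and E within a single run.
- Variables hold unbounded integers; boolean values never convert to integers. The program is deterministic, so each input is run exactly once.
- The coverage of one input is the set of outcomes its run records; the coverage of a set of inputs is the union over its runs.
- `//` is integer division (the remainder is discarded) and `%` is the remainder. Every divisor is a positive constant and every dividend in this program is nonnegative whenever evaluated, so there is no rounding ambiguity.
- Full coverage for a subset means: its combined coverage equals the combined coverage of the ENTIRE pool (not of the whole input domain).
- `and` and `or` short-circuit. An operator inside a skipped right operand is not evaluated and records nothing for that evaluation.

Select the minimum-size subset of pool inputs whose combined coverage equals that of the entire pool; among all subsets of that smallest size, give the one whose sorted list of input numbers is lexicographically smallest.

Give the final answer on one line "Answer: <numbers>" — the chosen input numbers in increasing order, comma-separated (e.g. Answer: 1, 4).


input #1, a=31: events B2->S, B1->T, B5->S, B4->F, B6->F, B8->E, B7->T, B8->E, B7->T, B8->E, B7->T, B8->E, B7->T, B8->E, ...; outcomes B1=T, B2=S, B4=F, B5=S, B6=F, B7=T, B7=F, B8=S, B8=E, B9=F
input #2, a=36: events B2->E, B1->T, B5->S, B4->F, B6->T, B8->E, B7->T, B8->E, B7->T, B8->E, B7->T, B8->E, B7->T, B8->E, ...; outcomes B1=T, B2=E, B4=F, B5=S, B6=T, B7=T, B7=F, B8=S, B8=E, B9=F
input #3, a=26: events B2->E, B1->T, B5->E, B4->T, B5->E, B4->T, B5->E, B4->T, B5->E, B4->T, B5->E, B4->T, B5->S, B4->F, ...; outcomes B1=T, B2=E, B4=T, B4=F, B5=S, B5=E, B6=F, B7=T, B7=F, B8=S, B8=E, B9=F
input #4, a=8: events B2->E, B1->T, B5->E, B4->F, B6->F, B8->E, B7->T, B8->E, B7->T, B8->S, B7->F, B9->F; outcomes B1=T, B2=E, B4=F, B5=E, B6=F, B7=T, B7=F, B8=S, B8=E, B9=F
input #5, a=45: events B2->S, B1->T, B5->S, B4->F, B6->T, B8->E, B7->T, B8->E, B7->T, B8->E, B7->T, B8->E, B7->T, B8->E, ...; outcomes B1=T, B2=S, B4=F, B5=S, B6=T, B7=T, B7=F, B8=S, B8=E, B9=F
input #6, a=10: events B2->E, B1->T, B5->E, B4->F, B6->F, B8->E, B7->T, B8->E, B7->T, B8->E, B7->T, B8->S, B7->F, B9->F; outcomes B1=T, B2=E, B4=F, B5=E, B6=F, B7=T, B7=F, B8=S, B8=E, B9=F
input #7, a=9: events B2->S, B1->T, B5->E, B4->F, B6->F, B8->E, B7->T, B8->E, B7->T, B8->S, B7->F, B9->F; outcomes B1=T, B2=S, B4=F, B5=E, B6=F, B7=T, B7=F, B8=S, B8=E, B9=F
input #8, a=27: events B2->S, B1->T, B5->E, B4->T, B5->E, B4->T, B5->E, B4->T, B5->E, B4->T, B5->S, B4->F, B6->F, B8->E, ...; outcomes B1=T, B2=S, B4=T, B4=F, B5=S, B5=E, B6=F, B7=T, B7=F, B8=S, B8=E, B9=F
input #9, a=38: events B2->E, B1->F, B3->T, B5->E, B4->T, B5->E, B4->T, B5->E, B4->T, B5->E, B4->T, B5->E, B4->T, B5->E, ...; outcomes B1=F, B2=E, B3=T, B4=T, B4=F, B5=S, B5=E, B6=F, B7=T, B7=F, B8=S, B8=E, B9=F
the full pool covers 16 outcomes: B1=T, B1=F, B2=S, B2=E, B3=T, B4=T, B4=F, B5=S, B5=E, B6=T, B6=F, B7=T, B7=F, B8=S, B8=E, B9=F
every size-1 subset falls short of the 16 outcomes (best: 13/16)
size 2: inputs {5, 9} cover all 16 outcomes, and no lexicographically smaller subset of this size does
Answer: 5, 9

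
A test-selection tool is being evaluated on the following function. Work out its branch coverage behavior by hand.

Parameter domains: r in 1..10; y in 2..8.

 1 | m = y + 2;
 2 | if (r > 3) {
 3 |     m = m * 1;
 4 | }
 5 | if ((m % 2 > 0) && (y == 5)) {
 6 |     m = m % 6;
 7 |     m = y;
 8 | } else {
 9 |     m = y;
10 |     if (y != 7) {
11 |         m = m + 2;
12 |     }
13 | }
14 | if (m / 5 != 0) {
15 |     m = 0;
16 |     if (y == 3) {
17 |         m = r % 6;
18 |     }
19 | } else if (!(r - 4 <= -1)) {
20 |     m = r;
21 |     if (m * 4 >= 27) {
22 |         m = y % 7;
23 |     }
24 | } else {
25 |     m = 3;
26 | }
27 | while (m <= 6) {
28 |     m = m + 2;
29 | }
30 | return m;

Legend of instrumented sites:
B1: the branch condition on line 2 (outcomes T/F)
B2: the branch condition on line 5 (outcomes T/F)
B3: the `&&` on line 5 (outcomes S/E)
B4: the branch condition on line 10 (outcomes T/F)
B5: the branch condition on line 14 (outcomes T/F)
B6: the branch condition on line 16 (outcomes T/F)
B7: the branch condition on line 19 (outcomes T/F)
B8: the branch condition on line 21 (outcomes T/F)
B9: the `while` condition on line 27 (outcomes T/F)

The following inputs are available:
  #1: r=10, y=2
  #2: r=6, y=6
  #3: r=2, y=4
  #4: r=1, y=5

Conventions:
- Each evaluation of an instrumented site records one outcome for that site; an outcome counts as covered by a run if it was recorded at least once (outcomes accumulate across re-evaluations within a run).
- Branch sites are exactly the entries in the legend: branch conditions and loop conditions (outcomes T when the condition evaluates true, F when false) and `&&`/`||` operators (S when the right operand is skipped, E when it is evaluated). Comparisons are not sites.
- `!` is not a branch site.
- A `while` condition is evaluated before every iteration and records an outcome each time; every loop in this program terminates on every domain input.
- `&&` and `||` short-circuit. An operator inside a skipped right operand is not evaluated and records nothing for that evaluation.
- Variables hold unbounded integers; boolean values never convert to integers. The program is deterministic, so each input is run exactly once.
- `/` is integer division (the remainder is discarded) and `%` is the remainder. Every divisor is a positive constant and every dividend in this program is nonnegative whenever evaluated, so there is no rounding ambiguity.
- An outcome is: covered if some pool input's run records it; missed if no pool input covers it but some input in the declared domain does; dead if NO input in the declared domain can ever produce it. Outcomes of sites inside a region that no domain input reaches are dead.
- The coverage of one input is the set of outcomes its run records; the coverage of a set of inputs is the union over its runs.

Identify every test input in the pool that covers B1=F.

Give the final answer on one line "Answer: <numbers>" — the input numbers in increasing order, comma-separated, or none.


input #1 (r=10, y=2): does not record B1=F
input #2 (r=6, y=6): does not record B1=F
input #3 (r=2, y=4): records B1=F
input #4 (r=1, y=5): records B1=F
Answer: 3, 4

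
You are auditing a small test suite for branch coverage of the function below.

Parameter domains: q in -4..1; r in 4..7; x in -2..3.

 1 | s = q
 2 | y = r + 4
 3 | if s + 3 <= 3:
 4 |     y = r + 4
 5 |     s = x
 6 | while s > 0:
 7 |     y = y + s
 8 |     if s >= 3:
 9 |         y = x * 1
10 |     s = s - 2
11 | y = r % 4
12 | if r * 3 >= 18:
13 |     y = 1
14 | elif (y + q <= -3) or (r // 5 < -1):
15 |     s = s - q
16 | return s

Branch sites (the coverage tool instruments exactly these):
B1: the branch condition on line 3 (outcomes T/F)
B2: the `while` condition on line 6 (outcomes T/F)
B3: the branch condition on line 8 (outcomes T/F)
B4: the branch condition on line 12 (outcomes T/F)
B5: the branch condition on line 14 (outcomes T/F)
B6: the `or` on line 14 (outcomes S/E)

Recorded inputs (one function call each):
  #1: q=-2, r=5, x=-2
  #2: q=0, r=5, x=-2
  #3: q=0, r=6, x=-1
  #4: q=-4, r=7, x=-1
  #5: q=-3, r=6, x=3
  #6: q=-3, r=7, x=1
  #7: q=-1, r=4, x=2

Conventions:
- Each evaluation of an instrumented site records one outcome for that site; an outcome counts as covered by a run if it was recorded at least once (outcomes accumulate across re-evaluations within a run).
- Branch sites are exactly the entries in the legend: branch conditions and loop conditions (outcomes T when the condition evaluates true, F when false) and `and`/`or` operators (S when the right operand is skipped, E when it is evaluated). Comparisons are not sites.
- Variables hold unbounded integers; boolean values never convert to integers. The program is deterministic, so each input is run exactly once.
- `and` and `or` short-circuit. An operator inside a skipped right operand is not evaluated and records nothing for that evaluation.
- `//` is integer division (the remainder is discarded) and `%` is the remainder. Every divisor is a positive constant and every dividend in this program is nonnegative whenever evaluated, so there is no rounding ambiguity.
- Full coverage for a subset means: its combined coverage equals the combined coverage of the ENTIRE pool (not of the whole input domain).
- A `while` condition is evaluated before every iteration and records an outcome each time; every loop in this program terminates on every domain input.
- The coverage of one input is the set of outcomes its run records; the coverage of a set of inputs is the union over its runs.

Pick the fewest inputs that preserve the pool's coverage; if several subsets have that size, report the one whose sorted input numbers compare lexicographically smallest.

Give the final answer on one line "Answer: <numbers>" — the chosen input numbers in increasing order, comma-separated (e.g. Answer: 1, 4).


input #1 (q=-2, r=5, x=-2): covers B1=T, B2=F, B4=F, B5=F, B6=E
input #2 (q=0, r=5, x=-2): covers B1=T, B2=F, B4=F, B5=F, B6=E
input #3 (q=0, r=6, x=-1): covers B1=T, B2=F, B4=T
input #4 (q=-4, r=7, x=-1): covers B1=T, B2=F, B4=T
input #5 (q=-3, r=6, x=3): covers B1=T, B2=T, B2=F, B3=T, B3=F, B4=T
input #6 (q=-3, r=7, x=1): covers B1=T, B2=T, B2=F, B3=F, B4=T
input #7 (q=-1, r=4, x=2): covers B1=T, B2=T, B2=F, B3=F, B4=F, B5=F, B6=E
together the pool reaches 9 outcomes: B1=T, B2=T, B2=F, B3=T, B3=F, B4=T, B4=F, B5=F, B6=E
checked all size-1 subsets: none covers 9 outcomes (max 7/9)
size 2: inputs {1, 5} cover all 9 outcomes, and no lexicographically smaller subset of this size does
Answer: 1, 5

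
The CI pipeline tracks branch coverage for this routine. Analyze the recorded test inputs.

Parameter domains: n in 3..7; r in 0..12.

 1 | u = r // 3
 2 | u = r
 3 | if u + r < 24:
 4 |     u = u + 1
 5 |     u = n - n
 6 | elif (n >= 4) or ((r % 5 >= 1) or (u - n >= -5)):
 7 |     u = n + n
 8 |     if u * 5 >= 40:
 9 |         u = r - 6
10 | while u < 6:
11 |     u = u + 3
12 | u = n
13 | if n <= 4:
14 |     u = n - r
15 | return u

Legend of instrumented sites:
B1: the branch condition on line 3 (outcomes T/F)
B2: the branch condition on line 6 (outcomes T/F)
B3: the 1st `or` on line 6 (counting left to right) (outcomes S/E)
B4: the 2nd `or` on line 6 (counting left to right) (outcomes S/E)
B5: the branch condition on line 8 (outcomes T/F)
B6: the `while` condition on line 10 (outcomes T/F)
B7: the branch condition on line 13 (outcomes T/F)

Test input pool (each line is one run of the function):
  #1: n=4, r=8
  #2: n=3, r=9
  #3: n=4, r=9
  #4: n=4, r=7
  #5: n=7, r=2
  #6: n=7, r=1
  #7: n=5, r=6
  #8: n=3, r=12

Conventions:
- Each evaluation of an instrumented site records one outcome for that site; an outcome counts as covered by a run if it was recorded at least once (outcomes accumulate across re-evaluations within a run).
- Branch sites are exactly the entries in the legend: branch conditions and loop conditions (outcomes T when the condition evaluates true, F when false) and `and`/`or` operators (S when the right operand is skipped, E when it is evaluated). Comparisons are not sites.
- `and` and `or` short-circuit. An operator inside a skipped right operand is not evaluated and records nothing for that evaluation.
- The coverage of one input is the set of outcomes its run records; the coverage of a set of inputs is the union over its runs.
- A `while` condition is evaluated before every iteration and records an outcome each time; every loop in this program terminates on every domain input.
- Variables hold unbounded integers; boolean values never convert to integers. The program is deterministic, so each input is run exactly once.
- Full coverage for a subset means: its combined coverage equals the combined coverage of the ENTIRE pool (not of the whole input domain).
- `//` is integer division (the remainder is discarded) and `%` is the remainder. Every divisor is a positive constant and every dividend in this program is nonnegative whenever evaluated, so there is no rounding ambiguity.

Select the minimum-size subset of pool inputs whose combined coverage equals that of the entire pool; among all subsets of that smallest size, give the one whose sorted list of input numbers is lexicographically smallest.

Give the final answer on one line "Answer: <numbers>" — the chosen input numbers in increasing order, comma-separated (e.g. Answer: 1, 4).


#1 (n=4, r=8) -> B1->T, B6->T, B6->T, B6->F, B7->T; covered: B1=T, B6=T, B6=F, B7=T
#2 (n=3, r=9) -> B1->T, B6->T, B6->T, B6->F, B7->T; covered: B1=T, B6=T, B6=F, B7=T
#3 (n=4, r=9) -> B1->T, B6->T, B6->T, B6->F, B7->T; covered: B1=T, B6=T, B6=F, B7=T
#4 (n=4, r=7) -> B1->T, B6->T, B6->T, B6->F, B7->T; covered: B1=T, B6=T, B6=F, B7=T
#5 (n=7, r=2) -> B1->T, B6->T, B6->T, B6->F, B7->F; covered: B1=T, B6=T, B6=F, B7=F
#6 (n=7, r=1) -> B1->T, B6->T, B6->T, B6->F, B7->F; covered: B1=T, B6=T, B6=F, B7=F
#7 (n=5, r=6) -> B1->T, B6->T, B6->T, B6->F, B7->F; covered: B1=T, B6=T, B6=F, B7=F
#8 (n=3, r=12) -> B1->F, B3->E, B4->S, B2->T, B5->F, B6->F, B7->T; covered: B1=F, B2=T, B3=E, B4=S, B5=F, B6=F, B7=T
pool-wide coverage (10 outcomes): B1=T, B1=F, B2=T, B3=E, B4=S, B5=F, B6=T, B6=F, B7=T, B7=F
every size-1 subset falls short of the 10 outcomes (best: 7/10)
inputs {5, 8} (size 2) cover everything; no size-2 subset with a lexicographically smaller index list covers all 10
Answer: 5, 8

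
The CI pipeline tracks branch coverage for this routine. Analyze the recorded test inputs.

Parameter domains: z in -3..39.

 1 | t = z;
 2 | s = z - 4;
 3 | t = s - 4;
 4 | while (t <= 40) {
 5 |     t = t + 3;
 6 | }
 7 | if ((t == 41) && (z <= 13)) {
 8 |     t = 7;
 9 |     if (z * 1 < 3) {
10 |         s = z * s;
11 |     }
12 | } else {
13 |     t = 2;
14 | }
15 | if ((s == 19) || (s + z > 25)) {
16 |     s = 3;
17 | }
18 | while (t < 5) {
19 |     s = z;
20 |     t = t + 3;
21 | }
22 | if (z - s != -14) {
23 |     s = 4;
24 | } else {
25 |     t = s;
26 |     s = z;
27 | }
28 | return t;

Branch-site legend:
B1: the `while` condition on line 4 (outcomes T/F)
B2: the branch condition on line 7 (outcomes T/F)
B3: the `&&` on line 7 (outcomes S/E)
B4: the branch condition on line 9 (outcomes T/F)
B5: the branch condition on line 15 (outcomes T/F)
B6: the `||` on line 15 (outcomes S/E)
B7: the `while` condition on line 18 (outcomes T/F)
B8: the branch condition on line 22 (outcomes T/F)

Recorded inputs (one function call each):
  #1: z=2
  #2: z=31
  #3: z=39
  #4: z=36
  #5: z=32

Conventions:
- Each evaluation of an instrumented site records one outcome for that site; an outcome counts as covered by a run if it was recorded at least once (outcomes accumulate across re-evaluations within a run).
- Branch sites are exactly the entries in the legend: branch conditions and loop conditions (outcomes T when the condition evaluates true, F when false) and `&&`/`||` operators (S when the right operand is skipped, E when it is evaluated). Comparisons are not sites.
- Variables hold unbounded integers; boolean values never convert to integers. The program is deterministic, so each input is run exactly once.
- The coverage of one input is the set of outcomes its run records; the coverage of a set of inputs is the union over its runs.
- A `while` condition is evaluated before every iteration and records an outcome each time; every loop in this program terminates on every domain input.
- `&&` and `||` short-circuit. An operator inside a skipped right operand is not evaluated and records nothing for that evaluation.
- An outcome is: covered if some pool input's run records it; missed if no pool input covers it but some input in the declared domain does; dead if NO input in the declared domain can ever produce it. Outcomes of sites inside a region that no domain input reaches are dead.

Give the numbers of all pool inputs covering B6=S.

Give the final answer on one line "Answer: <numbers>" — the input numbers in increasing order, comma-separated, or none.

input #1 (z=2): never hits B6=S
input #2 (z=31): never hits B6=S
input #3 (z=39): never hits B6=S
input #4 (z=36): never hits B6=S
input #5 (z=32): never hits B6=S

Answer: none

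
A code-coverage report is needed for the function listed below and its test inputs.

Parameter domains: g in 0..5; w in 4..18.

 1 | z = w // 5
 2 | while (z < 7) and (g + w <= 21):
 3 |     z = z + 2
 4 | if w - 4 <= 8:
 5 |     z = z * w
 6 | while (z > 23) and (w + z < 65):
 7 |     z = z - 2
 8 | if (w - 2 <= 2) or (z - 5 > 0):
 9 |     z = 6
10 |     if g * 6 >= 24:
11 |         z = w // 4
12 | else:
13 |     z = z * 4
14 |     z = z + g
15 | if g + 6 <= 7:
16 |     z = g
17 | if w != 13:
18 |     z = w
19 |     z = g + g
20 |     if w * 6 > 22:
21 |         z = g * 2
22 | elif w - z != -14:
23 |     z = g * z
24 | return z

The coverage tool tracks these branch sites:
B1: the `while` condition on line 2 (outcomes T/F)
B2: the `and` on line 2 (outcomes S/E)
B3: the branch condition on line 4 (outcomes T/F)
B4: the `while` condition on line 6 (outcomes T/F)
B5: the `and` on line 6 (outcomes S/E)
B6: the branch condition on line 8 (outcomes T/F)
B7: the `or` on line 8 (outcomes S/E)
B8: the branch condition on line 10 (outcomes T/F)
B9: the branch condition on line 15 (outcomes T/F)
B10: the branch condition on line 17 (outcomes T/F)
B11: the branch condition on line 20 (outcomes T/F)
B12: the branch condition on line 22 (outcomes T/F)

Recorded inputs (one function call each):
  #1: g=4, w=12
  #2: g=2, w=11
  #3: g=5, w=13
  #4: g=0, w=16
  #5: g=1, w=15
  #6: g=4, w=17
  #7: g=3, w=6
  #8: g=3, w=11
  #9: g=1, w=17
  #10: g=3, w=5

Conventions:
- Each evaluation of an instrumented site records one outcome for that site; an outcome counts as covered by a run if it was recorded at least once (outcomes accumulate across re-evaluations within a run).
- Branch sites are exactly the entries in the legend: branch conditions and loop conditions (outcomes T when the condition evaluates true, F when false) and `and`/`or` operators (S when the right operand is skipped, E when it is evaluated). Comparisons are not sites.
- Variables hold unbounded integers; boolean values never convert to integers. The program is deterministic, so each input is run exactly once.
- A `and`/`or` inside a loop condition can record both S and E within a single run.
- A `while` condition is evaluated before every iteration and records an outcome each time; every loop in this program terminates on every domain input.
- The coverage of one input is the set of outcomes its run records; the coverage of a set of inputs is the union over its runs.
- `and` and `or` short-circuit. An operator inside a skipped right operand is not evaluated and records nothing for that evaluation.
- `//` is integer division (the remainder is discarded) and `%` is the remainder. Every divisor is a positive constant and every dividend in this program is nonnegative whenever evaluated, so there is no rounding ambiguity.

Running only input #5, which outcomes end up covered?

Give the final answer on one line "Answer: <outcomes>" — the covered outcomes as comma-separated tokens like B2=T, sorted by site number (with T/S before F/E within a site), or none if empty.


Tracing the run of input #5 (g=1, w=15):
  B2->E, B1->T, B2->E, B1->T, B2->S, B1->F, B3->F, B5->S, B4->F, B7->E
  B6->T, B8->F, B9->T, B10->T, B11->T
deduplicating events, the covered set is: B1=T, B1=F, B2=S, B2=E, B3=F, B4=F, B5=S, B6=T, B7=E, B8=F, B9=T, B10=T, B11=T
Answer: B1=T, B1=F, B2=S, B2=E, B3=F, B4=F, B5=S, B6=T, B7=E, B8=F, B9=T, B10=T, B11=T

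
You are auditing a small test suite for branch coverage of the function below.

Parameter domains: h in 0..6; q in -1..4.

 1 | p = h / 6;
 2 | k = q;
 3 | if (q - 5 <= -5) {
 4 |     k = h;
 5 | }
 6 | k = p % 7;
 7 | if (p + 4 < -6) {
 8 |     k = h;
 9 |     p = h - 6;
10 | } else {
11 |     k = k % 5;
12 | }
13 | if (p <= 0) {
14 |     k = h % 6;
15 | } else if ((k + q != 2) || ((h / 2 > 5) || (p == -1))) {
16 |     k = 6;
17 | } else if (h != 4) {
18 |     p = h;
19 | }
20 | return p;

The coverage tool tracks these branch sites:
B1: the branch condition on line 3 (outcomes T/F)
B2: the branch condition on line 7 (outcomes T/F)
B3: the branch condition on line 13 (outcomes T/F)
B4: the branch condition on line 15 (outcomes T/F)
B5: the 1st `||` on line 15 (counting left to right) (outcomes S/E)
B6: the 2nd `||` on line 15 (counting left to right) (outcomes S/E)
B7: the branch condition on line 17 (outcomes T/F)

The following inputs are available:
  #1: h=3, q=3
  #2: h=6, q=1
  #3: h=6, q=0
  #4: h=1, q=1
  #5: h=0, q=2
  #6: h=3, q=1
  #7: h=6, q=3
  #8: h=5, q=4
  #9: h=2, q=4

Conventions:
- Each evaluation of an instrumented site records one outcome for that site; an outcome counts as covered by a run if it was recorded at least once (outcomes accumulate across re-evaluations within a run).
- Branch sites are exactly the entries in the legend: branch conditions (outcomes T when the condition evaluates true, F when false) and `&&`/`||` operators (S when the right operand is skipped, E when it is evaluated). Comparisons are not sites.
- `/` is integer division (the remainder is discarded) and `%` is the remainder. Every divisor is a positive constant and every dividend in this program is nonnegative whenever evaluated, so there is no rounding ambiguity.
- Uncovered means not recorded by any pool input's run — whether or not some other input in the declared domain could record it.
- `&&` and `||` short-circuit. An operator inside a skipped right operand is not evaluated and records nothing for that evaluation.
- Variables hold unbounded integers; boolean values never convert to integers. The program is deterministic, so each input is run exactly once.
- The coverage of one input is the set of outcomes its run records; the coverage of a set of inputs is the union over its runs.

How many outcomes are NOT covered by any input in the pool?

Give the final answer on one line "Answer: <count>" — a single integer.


#1 (h=3, q=3) -> B1->F, B2->F, B3->T; covered: B1=F, B2=F, B3=T
#2 (h=6, q=1) -> B1->F, B2->F, B3->F, B5->E, B6->E, B4->F, B7->T; covered: B1=F, B2=F, B3=F, B4=F, B5=E, B6=E, B7=T
#3 (h=6, q=0) -> B1->T, B2->F, B3->F, B5->S, B4->T; covered: B1=T, B2=F, B3=F, B4=T, B5=S
#4 (h=1, q=1) -> B1->F, B2->F, B3->T; covered: B1=F, B2=F, B3=T
#5 (h=0, q=2) -> B1->F, B2->F, B3->T; covered: B1=F, B2=F, B3=T
#6 (h=3, q=1) -> B1->F, B2->F, B3->T; covered: B1=F, B2=F, B3=T
#7 (h=6, q=3) -> B1->F, B2->F, B3->F, B5->S, B4->T; covered: B1=F, B2=F, B3=F, B4=T, B5=S
#8 (h=5, q=4) -> B1->F, B2->F, B3->T; covered: B1=F, B2=F, B3=T
#9 (h=2, q=4) -> B1->F, B2->F, B3->T; covered: B1=F, B2=F, B3=T
union over the pool: B1=T, B1=F, B2=F, B3=T, B3=F, B4=T, B4=F, B5=S, B5=E, B6=E, B7=T
uncovered (3 of 14): B2=T, B6=S, B7=F
Answer: 3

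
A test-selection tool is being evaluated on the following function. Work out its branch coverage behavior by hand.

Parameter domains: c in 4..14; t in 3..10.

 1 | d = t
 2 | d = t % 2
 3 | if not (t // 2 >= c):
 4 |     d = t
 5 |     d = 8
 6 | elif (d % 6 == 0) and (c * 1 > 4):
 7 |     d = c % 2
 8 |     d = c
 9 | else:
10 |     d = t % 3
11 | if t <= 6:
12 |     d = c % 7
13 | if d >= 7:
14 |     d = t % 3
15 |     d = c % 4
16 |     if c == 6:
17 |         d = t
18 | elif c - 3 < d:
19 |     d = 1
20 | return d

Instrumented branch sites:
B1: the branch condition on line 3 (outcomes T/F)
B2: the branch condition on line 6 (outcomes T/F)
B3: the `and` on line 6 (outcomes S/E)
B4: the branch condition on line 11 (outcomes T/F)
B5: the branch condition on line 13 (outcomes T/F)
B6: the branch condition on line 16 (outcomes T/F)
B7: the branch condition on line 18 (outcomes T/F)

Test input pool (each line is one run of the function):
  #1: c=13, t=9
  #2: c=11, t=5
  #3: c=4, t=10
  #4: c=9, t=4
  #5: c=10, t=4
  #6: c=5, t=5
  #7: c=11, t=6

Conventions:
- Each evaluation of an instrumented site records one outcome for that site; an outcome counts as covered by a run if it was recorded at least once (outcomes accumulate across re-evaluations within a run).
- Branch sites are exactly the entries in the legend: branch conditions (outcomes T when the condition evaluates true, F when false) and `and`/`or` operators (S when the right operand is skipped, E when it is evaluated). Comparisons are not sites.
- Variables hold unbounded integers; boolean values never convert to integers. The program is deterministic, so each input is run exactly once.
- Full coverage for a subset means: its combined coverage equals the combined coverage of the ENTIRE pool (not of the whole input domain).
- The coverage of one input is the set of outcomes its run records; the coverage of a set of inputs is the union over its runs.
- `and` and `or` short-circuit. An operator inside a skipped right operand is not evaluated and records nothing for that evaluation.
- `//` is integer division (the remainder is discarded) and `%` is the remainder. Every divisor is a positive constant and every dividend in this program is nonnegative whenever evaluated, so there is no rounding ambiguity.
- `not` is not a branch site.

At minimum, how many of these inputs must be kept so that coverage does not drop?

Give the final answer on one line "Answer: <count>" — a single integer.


test 1 (c=13, t=9) fires B1->T, B4->F, B5->T, B6->F; hits B1=T, B4=F, B5=T, B6=F
test 2 (c=11, t=5) fires B1->T, B4->T, B5->F, B7->F; hits B1=T, B4=T, B5=F, B7=F
test 3 (c=4, t=10) fires B1->F, B3->E, B2->F, B4->F, B5->F, B7->F; hits B1=F, B2=F, B3=E, B4=F, B5=F, B7=F
test 4 (c=9, t=4) fires B1->T, B4->T, B5->F, B7->F; hits B1=T, B4=T, B5=F, B7=F
test 5 (c=10, t=4) fires B1->T, B4->T, B5->F, B7->F; hits B1=T, B4=T, B5=F, B7=F
test 6 (c=5, t=5) fires B1->T, B4->T, B5->F, B7->T; hits B1=T, B4=T, B5=F, B7=T
test 7 (c=11, t=6) fires B1->T, B4->T, B5->F, B7->F; hits B1=T, B4=T, B5=F, B7=F
pool-wide coverage (11 outcomes): B1=T, B1=F, B2=F, B3=E, B4=T, B4=F, B5=T, B5=F, B6=F, B7=T, B7=F
no size-1 subset reaches all 11 outcomes (best union: 6/11)
no size-2 subset reaches all 11 outcomes (best union: 9/11)
the canonical winner is {1, 3, 6}: size 3, full 11-outcome coverage, earliest index list among size-3 covers
Answer: 3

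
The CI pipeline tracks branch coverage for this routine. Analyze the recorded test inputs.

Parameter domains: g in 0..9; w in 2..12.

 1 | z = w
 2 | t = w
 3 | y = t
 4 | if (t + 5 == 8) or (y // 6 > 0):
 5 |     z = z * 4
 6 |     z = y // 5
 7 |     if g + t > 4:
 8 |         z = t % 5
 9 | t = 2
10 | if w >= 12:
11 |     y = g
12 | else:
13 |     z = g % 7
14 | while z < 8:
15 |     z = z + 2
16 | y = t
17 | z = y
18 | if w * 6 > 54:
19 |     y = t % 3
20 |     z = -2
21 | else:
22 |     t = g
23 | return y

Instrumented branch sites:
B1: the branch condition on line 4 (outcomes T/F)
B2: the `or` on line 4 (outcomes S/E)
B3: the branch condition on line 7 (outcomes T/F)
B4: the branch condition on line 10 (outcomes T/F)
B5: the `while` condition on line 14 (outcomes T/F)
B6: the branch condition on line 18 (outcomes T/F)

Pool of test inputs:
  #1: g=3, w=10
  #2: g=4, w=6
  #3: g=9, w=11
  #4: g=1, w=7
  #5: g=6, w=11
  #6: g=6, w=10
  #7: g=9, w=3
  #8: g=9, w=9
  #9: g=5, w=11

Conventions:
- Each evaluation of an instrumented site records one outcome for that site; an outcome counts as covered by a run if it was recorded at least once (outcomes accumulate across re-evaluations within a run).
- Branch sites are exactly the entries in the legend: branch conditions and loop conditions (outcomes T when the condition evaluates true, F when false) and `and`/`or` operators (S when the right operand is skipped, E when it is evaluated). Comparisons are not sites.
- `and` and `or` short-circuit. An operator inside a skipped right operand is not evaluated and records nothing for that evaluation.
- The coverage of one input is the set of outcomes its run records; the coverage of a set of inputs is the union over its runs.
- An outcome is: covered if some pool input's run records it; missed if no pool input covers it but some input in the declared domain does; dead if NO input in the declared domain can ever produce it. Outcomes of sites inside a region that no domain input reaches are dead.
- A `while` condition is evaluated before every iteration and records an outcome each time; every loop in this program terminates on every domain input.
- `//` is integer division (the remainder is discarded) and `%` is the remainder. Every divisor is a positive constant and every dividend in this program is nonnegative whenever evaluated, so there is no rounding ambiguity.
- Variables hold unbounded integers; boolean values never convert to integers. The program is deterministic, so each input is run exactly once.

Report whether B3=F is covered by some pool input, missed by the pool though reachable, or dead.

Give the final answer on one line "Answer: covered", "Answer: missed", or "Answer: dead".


no pool input records B3=F
but domain input (g=0, w=3) does record it -> reachable, so missed
Answer: missed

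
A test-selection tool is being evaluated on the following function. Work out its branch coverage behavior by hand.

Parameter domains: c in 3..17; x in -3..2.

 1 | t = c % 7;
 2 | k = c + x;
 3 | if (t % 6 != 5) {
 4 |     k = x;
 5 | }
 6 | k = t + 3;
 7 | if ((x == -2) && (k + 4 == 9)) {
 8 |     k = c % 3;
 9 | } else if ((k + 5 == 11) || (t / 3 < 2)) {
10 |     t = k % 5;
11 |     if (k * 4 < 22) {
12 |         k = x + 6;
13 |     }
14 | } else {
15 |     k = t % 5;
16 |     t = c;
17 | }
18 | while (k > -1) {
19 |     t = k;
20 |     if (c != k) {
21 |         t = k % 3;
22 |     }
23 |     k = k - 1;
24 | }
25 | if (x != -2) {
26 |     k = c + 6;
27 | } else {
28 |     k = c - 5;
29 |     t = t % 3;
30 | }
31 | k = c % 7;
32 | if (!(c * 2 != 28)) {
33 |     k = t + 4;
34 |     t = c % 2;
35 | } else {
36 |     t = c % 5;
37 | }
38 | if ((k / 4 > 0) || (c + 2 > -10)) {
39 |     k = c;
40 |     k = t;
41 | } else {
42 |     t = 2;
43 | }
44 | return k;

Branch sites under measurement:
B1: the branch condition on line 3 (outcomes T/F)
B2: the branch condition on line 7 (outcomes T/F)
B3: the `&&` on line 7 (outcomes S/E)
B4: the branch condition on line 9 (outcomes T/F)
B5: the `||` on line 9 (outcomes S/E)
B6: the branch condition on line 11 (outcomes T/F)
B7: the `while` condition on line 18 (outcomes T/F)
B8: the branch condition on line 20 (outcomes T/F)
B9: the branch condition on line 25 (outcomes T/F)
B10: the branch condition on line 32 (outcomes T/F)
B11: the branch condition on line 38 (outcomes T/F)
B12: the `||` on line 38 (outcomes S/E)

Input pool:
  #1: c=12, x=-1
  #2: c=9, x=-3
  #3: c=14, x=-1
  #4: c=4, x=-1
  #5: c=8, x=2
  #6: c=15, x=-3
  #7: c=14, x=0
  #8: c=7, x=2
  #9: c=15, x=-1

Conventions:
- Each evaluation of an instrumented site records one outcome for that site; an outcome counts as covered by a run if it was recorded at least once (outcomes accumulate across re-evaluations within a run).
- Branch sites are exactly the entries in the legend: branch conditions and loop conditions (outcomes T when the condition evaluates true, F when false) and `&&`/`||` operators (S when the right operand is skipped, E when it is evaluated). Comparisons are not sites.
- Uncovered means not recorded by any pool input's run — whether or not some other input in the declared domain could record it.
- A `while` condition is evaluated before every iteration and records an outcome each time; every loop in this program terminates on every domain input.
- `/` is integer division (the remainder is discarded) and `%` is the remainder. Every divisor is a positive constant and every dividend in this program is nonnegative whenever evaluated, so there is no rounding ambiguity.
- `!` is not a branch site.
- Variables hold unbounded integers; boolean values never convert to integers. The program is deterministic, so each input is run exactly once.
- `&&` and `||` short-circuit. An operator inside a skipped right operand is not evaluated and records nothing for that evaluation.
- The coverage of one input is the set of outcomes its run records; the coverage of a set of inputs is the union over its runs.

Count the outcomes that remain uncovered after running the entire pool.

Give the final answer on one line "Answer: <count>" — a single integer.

#1 (c=12, x=-1) -> B1->F, B3->S, B2->F, B5->E, B4->T, B6->F, B7->T, B8->T, B7->T, B8->T, B7->T, B8->T, B7->T, B8->T, ...; covered: B1=F, B2=F, B3=S, B4=T, B5=E, B6=F, B7=T, B7=F, B8=T, B9=T, B10=F, B11=T, B12=S
#2 (c=9, x=-3) -> B1->T, B3->S, B2->F, B5->E, B4->T, B6->T, B7->T, B8->T, B7->T, B8->T, B7->T, B8->T, B7->T, B8->T, ...; covered: B1=T, B2=F, B3=S, B4=T, B5=E, B6=T, B7=T, B7=F, B8=T, B9=T, B10=F, B11=T, B12=E
#3 (c=14, x=-1) -> B1->T, B3->S, B2->F, B5->E, B4->T, B6->T, B7->T, B8->T, B7->T, B8->T, B7->T, B8->T, B7->T, B8->T, ...; covered: B1=T, B2=F, B3=S, B4=T, B5=E, B6=T, B7=T, B7=F, B8=T, B9=T, B10=T, B11=T, B12=S
#4 (c=4, x=-1) -> B1->T, B3->S, B2->F, B5->E, B4->T, B6->F, B7->T, B8->T, B7->T, B8->T, B7->T, B8->T, B7->T, B8->F, ...; covered: B1=T, B2=F, B3=S, B4=T, B5=E, B6=F, B7=T, B7=F, B8=T, B8=F, B9=T, B10=F, B11=T, B12=S
#5 (c=8, x=2) -> B1->T, B3->S, B2->F, B5->E, B4->T, B6->T, B7->T, B8->F, B7->T, B8->T, B7->T, B8->T, B7->T, B8->T, ...; covered: B1=T, B2=F, B3=S, B4=T, B5=E, B6=T, B7=T, B7=F, B8=T, B8=F, B9=T, B10=F, B11=T, B12=E
#6 (c=15, x=-3) -> B1->T, B3->S, B2->F, B5->E, B4->T, B6->T, B7->T, B8->T, B7->T, B8->T, B7->T, B8->T, B7->T, B8->T, ...; covered: B1=T, B2=F, B3=S, B4=T, B5=E, B6=T, B7=T, B7=F, B8=T, B9=T, B10=F, B11=T, B12=E
#7 (c=14, x=0) -> B1->T, B3->S, B2->F, B5->E, B4->T, B6->T, B7->T, B8->T, B7->T, B8->T, B7->T, B8->T, B7->T, B8->T, ...; covered: B1=T, B2=F, B3=S, B4=T, B5=E, B6=T, B7=T, B7=F, B8=T, B9=T, B10=T, B11=T, B12=S
#8 (c=7, x=2) -> B1->T, B3->S, B2->F, B5->E, B4->T, B6->T, B7->T, B8->T, B7->T, B8->F, B7->T, B8->T, B7->T, B8->T, ...; covered: B1=T, B2=F, B3=S, B4=T, B5=E, B6=T, B7=T, B7=F, B8=T, B8=F, B9=T, B10=F, B11=T, B12=E
#9 (c=15, x=-1) -> B1->T, B3->S, B2->F, B5->E, B4->T, B6->T, B7->T, B8->T, B7->T, B8->T, B7->T, B8->T, B7->T, B8->T, ...; covered: B1=T, B2=F, B3=S, B4=T, B5=E, B6=T, B7=T, B7=F, B8=T, B9=T, B10=F, B11=T, B12=E
union over the pool: B1=T, B1=F, B2=F, B3=S, B4=T, B5=E, B6=T, B6=F, B7=T, B7=F, B8=T, B8=F, B9=T, B10=T, B10=F, B11=T, B12=S, B12=E
uncovered (6 of 24): B2=T, B3=E, B4=F, B5=S, B9=F, B11=F

Answer: 6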